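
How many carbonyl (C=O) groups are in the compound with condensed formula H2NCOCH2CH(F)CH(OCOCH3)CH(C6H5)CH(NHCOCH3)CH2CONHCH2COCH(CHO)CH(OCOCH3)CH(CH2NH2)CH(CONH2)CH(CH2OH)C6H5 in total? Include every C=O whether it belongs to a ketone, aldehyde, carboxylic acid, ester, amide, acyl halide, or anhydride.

8

H2NCO: amide, 1 C=O (running total 1).
CH(OCOCH3): ester, 1 C=O (running total 2).
CH(NHCOCH3): amide, 1 C=O (running total 3).
CH2CONHCH2: amide, 1 C=O (running total 4).
CO: ketone, 1 C=O (running total 5).
CH(CHO): aldehyde, 1 C=O (running total 6).
CH(OCOCH3): ester, 1 C=O (running total 7).
CH(CONH2): amide, 1 C=O (running total 8).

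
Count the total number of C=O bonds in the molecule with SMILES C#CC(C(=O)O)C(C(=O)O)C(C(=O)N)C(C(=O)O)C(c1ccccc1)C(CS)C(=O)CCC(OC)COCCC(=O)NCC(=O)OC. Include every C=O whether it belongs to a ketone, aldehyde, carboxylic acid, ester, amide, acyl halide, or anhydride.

7

CH(COOH): carboxylic acid, 1 C=O (running total 1).
CH(COOH): carboxylic acid, 1 C=O (running total 2).
CH(CONH2): amide, 1 C=O (running total 3).
CH(COOH): carboxylic acid, 1 C=O (running total 4).
CO: ketone, 1 C=O (running total 5).
CH2CONHCH2: amide, 1 C=O (running total 6).
COOCH3: ester, 1 C=O (running total 7).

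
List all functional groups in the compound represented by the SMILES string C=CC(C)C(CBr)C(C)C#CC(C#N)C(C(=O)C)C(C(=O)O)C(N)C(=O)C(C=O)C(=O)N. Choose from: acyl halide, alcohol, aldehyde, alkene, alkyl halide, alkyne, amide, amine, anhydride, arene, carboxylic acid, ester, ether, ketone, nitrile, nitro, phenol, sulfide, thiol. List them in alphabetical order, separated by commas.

C=C double bond → alkene.
pendant –CH2X: halogen on sp³ carbon → alkyl halide.
C≡C triple bond → alkyne.
pendant –C≡N: nitrile.
pendant –COCH3: carbonyl C bonded to two carbons → ketone.
pendant –COOH: carbonyl C bonded to C and –OH → carboxylic acid.
–NH2 on an sp³ carbon with no adjacent C=O → amine.
–C(=O)– with carbon on both sides → ketone.
pendant –CHO: carbonyl C bonded to C and H → aldehyde.
–C(=O)NH2: carbonyl C bonded to C and to N → amide (the N is not a separate amine).

aldehyde, alkene, alkyl halide, alkyne, amide, amine, carboxylic acid, ketone, nitrile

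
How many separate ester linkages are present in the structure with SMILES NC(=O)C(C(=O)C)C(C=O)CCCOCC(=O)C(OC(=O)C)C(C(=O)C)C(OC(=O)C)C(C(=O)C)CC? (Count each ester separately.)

2

–C(=O)NH2: carbonyl C bonded to C and to N → amide (the N is not a separate amine).
pendant –COCH3: carbonyl C bonded to two carbons → ketone.
pendant –CHO: carbonyl C bonded to C and H → aldehyde.
C–O–C with sp³ carbons on both sides and no adjacent C=O → ether.
–C(=O)– with carbon on both sides → ketone.
pendant –OC(=O)CH3: an acyloxy group → ester.
pendant –COCH3: carbonyl C bonded to two carbons → ketone.
pendant –OC(=O)CH3: an acyloxy group → ester.
pendant –COCH3: carbonyl C bonded to two carbons → ketone.
Ester appears at: CH(OCOCH3), CH(OCOCH3) → 2.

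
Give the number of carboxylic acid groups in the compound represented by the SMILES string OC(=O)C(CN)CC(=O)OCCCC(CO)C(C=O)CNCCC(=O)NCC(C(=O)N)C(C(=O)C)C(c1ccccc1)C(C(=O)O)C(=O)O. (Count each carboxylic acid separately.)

–COOH: carbonyl C bonded to –OH and C → carboxylic acid (the –OH is not a separate alcohol).
pendant –CH2NH2: N on sp³ C, no adjacent C=O → amine.
–C(=O)–O–C with C on the carbonyl side → ester.
pendant –CH2OH on an sp³ backbone C → alcohol.
pendant –CHO: carbonyl C bonded to C and H → aldehyde.
C–N–C with sp³ carbons and no adjacent C=O → amine (secondary).
–C(=O)–N– linkage → amide (the N is not an amine).
pendant –CONH2: carbonyl C bonded to C and N → amide.
pendant –COCH3: carbonyl C bonded to two carbons → ketone.
pendant –C6H5: benzene ring → arene.
pendant –COOH: carbonyl C bonded to C and –OH → carboxylic acid.
–COOH: carbonyl C bonded to –OH and C → carboxylic acid (the –OH is not a separate alcohol).
Carboxylic acid appears at: HOOC, CH(COOH), COOH → 3.

3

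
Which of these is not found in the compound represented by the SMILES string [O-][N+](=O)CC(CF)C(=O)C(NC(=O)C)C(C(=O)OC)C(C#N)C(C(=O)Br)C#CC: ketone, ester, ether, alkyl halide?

alkyl halide: present (CH(CH2F) — pendant –CH2X: halogen on sp³ carbon → alkyl halide).
ester: present (CH(COOCH3) — pendant –COOCH3: carbonyl C bonded to C and –OCH3 → ester).
ketone: present (CO — –C(=O)– with carbon on both sides → ketone).
ether: absent. In CH(COOCH3), the C–O–C oxygen is adjacent to a C=O, so it belongs to an ester, not an ether.

ether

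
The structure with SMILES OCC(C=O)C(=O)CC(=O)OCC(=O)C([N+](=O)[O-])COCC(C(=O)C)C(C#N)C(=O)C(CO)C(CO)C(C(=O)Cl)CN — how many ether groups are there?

Working along the chain:
  HOCH2: HO– on an sp³ carbon → alcohol.
  CH(CHO): pendant –CHO: carbonyl C bonded to C and H → aldehyde.
  CO: –C(=O)– with carbon on both sides → ketone.
  CH2COOCH2: –C(=O)–O–C with C on the carbonyl side → ester.
  CO: –C(=O)– with carbon on both sides → ketone.
  CH(NO2): –NO2 on an sp³ carbon → nitro (the N=O is not a carbonyl).
  CH2OCH2: C–O–C with sp³ carbons on both sides and no adjacent C=O → ether.
  CH(COCH3): pendant –COCH3: carbonyl C bonded to two carbons → ketone.
  CH(CN): pendant –C≡N: nitrile.
  CO: –C(=O)– with carbon on both sides → ketone.
  CH(CH2OH): pendant –CH2OH on an sp³ backbone C → alcohol.
  CH(CH2OH): pendant –CH2OH on an sp³ backbone C → alcohol.
  CH(COCl): pendant –C(=O)X: carbonyl C bonded to C and halogen → acyl halide.
  CH2NH2: –NH2 on an sp³ carbon with no adjacent C=O → amine.
Ether appears at: CH2OCH2 → 1.

1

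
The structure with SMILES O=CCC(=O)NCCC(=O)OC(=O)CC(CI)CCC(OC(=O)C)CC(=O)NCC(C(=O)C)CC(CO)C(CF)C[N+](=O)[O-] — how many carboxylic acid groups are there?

0

terminal –CHO: carbonyl C bonded to H and C → aldehyde.
–C(=O)–N– linkage → amide (the N is not an amine).
two acyl groups sharing one oxygen, –C(=O)–O–C(=O)– → anhydride.
pendant –CH2X: halogen on sp³ carbon → alkyl halide.
pendant –OC(=O)CH3: an acyloxy group → ester.
–C(=O)–N– linkage → amide (the N is not an amine).
pendant –COCH3: carbonyl C bonded to two carbons → ketone.
pendant –CH2OH on an sp³ backbone C → alcohol.
pendant –CH2X: halogen on sp³ carbon → alkyl halide.
–NO2 on carbon → nitro group.
No segment is a carboxylic acid: OHC is aldehyde, not carboxylic acid; CH2CONHCH2 is amide, not carboxylic acid; CH2CO-O-COCH2 is anhydride, not carboxylic acid. → 0.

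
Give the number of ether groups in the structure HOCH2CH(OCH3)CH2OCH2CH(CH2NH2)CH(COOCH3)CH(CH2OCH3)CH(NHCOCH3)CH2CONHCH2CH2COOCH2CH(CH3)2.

Reading the structure from left to right:
  HOCH2: HO– on an sp³ carbon → alcohol.
  CH(OCH3): pendant –OCH3: C–O–C with sp³ C, no adjacent C=O → ether.
  CH2OCH2: C–O–C with sp³ carbons on both sides and no adjacent C=O → ether.
  CH(CH2NH2): pendant –CH2NH2: N on sp³ C, no adjacent C=O → amine.
  CH(COOCH3): pendant –COOCH3: carbonyl C bonded to C and –OCH3 → ester.
  CH(CH2OCH3): pendant –CH2OCH3: C–O–C linkage → ether.
  CH(NHCOCH3): pendant –NHC(=O)CH3: N bonded to a carbonyl → amide (not amine).
  CH2CONHCH2: –C(=O)–N– linkage → amide (the N is not an amine).
  CH2COOCH2: –C(=O)–O–C with C on the carbonyl side → ester.
Ether appears at: CH(OCH3), CH2OCH2, CH(CH2OCH3) → 3.

3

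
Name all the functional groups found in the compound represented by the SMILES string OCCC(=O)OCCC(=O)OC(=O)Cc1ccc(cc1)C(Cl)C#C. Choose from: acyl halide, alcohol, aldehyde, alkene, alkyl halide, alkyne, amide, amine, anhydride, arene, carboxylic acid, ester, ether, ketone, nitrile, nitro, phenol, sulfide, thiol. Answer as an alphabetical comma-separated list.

HO– on an sp³ carbon → alcohol.
–C(=O)–O–C with C on the carbonyl side → ester.
two acyl groups sharing one oxygen, –C(=O)–O–C(=O)– → anhydride.
para-disubstituted benzene ring → arene.
halogen on an sp³ carbon → alkyl halide.
C≡C triple bond → alkyne.

alcohol, alkyl halide, alkyne, anhydride, arene, ester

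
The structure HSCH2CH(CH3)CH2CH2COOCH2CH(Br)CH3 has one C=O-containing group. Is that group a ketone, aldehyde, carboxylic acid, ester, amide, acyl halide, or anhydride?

ester

The carbonyl is in the CH2COOCH2 segment: –C(=O)–O–C with C on the carbonyl side → ester.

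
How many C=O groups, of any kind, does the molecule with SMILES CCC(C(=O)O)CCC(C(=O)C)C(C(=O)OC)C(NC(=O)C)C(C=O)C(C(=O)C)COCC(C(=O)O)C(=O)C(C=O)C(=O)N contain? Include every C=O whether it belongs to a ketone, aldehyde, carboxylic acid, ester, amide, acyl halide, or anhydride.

10

CH(COOH): carboxylic acid, 1 C=O (running total 1).
CH(COCH3): ketone, 1 C=O (running total 2).
CH(COOCH3): ester, 1 C=O (running total 3).
CH(NHCOCH3): amide, 1 C=O (running total 4).
CH(CHO): aldehyde, 1 C=O (running total 5).
CH(COCH3): ketone, 1 C=O (running total 6).
CH(COOH): carboxylic acid, 1 C=O (running total 7).
CO: ketone, 1 C=O (running total 8).
CH(CHO): aldehyde, 1 C=O (running total 9).
CONH2: amide, 1 C=O (running total 10).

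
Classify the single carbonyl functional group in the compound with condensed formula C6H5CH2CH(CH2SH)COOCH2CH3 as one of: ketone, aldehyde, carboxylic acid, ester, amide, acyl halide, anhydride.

ester

The carbonyl is in the COOCH2CH3 segment: –C(=O)OCH2CH3: carbonyl C bonded to C and to –OEt → ester.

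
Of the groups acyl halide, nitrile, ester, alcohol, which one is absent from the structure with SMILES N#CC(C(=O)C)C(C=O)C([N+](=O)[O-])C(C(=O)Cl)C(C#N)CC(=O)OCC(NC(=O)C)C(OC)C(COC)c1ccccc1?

alcohol

ester: present (CH2COOCH2 — –C(=O)–O–C with C on the carbonyl side → ester).
acyl halide: present (CH(COCl) — pendant –C(=O)X: carbonyl C bonded to C and halogen → acyl halide).
nitrile: present (N≡C — N≡C–: carbon triple-bonded to nitrogen → nitrile).
alcohol: no segment matches this pattern.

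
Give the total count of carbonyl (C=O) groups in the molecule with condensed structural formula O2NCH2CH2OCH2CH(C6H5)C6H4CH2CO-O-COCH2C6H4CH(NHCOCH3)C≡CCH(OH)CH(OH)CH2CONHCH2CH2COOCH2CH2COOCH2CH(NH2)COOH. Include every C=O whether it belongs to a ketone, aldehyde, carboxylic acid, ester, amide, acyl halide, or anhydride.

CH2CO-O-COCH2: anhydride, 2 C=O (running total 2).
CH(NHCOCH3): amide, 1 C=O (running total 3).
CH2CONHCH2: amide, 1 C=O (running total 4).
CH2COOCH2: ester, 1 C=O (running total 5).
CH2COOCH2: ester, 1 C=O (running total 6).
COOH: carboxylic acid, 1 C=O (running total 7).

7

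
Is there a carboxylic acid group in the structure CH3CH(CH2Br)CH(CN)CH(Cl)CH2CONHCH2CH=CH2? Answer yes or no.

pendant –CH2X: halogen on sp³ carbon → alkyl halide.
pendant –C≡N: nitrile.
halogen on an sp³ carbon → alkyl halide.
–C(=O)–N– linkage → amide (the N is not an amine).
C=C double bond → alkene.
In CH2CONHCH2, the carbonyl is bonded to nitrogen, not to –OH; that is an amide.
The groups actually present are: alkene, alkyl halide, amide, nitrile.

no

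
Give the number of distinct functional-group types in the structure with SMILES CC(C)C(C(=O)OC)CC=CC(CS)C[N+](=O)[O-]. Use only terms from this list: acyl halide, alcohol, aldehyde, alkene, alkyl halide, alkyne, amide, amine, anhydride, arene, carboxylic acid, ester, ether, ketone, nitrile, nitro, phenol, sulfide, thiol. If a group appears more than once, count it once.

4

Reading the structure from left to right:
  CH(COOCH3): pendant –COOCH3: carbonyl C bonded to C and –OCH3 → ester.
  CH=CH: C=C double bond → alkene.
  CH(CH2SH): pendant –CH2SH → thiol.
  CH2NO2: –NO2 on carbon → nitro group.
Distinct types present: alkene, ester, nitro, thiol.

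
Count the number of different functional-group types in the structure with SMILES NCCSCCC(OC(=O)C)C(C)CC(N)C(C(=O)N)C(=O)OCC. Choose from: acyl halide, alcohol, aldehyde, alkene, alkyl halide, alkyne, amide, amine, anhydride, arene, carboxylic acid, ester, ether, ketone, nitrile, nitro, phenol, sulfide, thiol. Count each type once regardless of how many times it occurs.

–NH2 on an sp³ carbon with no adjacent C=O → amine.
C–S–C linkage → sulfide (thioether).
pendant –OC(=O)CH3: an acyloxy group → ester.
–NH2 on an sp³ carbon with no adjacent C=O → amine.
pendant –CONH2: carbonyl C bonded to C and N → amide.
–C(=O)OCH2CH3: carbonyl C bonded to C and to –OEt → ester.
Distinct types present: amide, amine, ester, sulfide.

4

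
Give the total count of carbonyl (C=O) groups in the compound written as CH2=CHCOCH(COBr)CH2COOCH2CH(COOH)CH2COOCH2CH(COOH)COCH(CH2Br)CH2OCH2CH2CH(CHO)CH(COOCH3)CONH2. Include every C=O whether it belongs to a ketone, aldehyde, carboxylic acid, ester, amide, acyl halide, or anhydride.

CO: ketone, 1 C=O (running total 1).
CH(COBr): acyl halide, 1 C=O (running total 2).
CH2COOCH2: ester, 1 C=O (running total 3).
CH(COOH): carboxylic acid, 1 C=O (running total 4).
CH2COOCH2: ester, 1 C=O (running total 5).
CH(COOH): carboxylic acid, 1 C=O (running total 6).
CO: ketone, 1 C=O (running total 7).
CH(CHO): aldehyde, 1 C=O (running total 8).
CH(COOCH3): ester, 1 C=O (running total 9).
CONH2: amide, 1 C=O (running total 10).

10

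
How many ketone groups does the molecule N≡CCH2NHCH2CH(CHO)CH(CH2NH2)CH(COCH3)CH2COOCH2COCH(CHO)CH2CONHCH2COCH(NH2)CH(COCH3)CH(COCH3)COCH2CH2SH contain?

N≡C–: carbon triple-bonded to nitrogen → nitrile.
C–N–C with sp³ carbons and no adjacent C=O → amine (secondary).
pendant –CHO: carbonyl C bonded to C and H → aldehyde.
pendant –CH2NH2: N on sp³ C, no adjacent C=O → amine.
pendant –COCH3: carbonyl C bonded to two carbons → ketone.
–C(=O)–O–C with C on the carbonyl side → ester.
–C(=O)– with carbon on both sides → ketone.
pendant –CHO: carbonyl C bonded to C and H → aldehyde.
–C(=O)–N– linkage → amide (the N is not an amine).
–C(=O)– with carbon on both sides → ketone.
–NH2 on an sp³ carbon with no adjacent C=O → amine.
pendant –COCH3: carbonyl C bonded to two carbons → ketone.
pendant –COCH3: carbonyl C bonded to two carbons → ketone.
–C(=O)– with carbon on both sides → ketone.
–SH on an sp³ carbon → thiol.
Ketone appears at: CH(COCH3), CO, CO, CH(COCH3), CH(COCH3), CO → 6.

6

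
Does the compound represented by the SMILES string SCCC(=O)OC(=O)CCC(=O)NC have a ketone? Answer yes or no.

no

Working along the chain:
  HSCH2: –SH on an sp³ carbon → thiol.
  CH2CO-O-COCH2: two acyl groups sharing one oxygen, –C(=O)–O–C(=O)– → anhydride.
  CONHCH3: –C(=O)NHCH3: carbonyl C bonded to C and to N → amide (the N is not an amine).
In CONHCH3, the C=O is bonded to nitrogen, which defines an amide, not a ketone. In CH2CO-O-COCH2, the two C=O groups share a bridging oxygen, which is an anhydride linkage, not a ketone.
The groups actually present are: amide, anhydride, thiol.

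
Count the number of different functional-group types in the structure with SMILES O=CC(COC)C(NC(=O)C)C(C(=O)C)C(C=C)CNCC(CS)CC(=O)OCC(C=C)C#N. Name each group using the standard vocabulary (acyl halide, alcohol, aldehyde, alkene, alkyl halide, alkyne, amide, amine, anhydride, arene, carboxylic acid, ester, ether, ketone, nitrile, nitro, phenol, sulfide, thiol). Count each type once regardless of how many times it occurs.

terminal –CHO: carbonyl C bonded to H and C → aldehyde.
pendant –CH2OCH3: C–O–C linkage → ether.
pendant –NHC(=O)CH3: N bonded to a carbonyl → amide (not amine).
pendant –COCH3: carbonyl C bonded to two carbons → ketone.
pendant –CH=CH2: C=C double bond → alkene.
C–N–C with sp³ carbons and no adjacent C=O → amine (secondary).
pendant –CH2SH → thiol.
–C(=O)–O–C with C on the carbonyl side → ester.
pendant –CH=CH2: C=C double bond → alkene.
–C≡N: carbon triple-bonded to nitrogen → nitrile.
Distinct types present: aldehyde, alkene, amide, amine, ester, ether, ketone, nitrile, thiol.

9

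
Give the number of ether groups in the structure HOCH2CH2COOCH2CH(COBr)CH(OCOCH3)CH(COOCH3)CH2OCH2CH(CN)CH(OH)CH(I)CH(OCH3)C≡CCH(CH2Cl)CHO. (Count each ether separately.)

2

HO– on an sp³ carbon → alcohol.
–C(=O)–O–C with C on the carbonyl side → ester.
pendant –C(=O)X: carbonyl C bonded to C and halogen → acyl halide.
pendant –OC(=O)CH3: an acyloxy group → ester.
pendant –COOCH3: carbonyl C bonded to C and –OCH3 → ester.
C–O–C with sp³ carbons on both sides and no adjacent C=O → ether.
pendant –C≡N: nitrile.
–OH on an sp³ carbon → alcohol (secondary).
halogen on an sp³ carbon → alkyl halide.
pendant –OCH3: C–O–C with sp³ C, no adjacent C=O → ether.
C≡C triple bond → alkyne.
pendant –CH2X: halogen on sp³ carbon → alkyl halide.
terminal –CHO: carbonyl C bonded to H and C → aldehyde.
Ether appears at: CH2OCH2, CH(OCH3) → 2.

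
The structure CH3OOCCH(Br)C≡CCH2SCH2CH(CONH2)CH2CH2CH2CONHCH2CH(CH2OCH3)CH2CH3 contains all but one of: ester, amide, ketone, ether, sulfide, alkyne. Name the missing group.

ketone

ester: present (CH3OOC — CH3O–C(=O)–: carbonyl C bonded to C and to –OCH3 → ester (not ketone + ether)).
sulfide: present (CH2SCH2 — C–S–C linkage → sulfide (thioether)).
alkyne: present (C≡C — C≡C triple bond → alkyne).
amide: present (CH(CONH2) — pendant –CONH2: carbonyl C bonded to C and N → amide).
ether: present (CH(CH2OCH3) — pendant –CH2OCH3: C–O–C linkage → ether).
ketone: absent. In CH3OOC, the C=O is bonded to an –O–C group, which defines an ester, not a ketone. In each of CH(CONH2) and CH2CONHCH2, the C=O is bonded to nitrogen, which defines an amide, not a ketone.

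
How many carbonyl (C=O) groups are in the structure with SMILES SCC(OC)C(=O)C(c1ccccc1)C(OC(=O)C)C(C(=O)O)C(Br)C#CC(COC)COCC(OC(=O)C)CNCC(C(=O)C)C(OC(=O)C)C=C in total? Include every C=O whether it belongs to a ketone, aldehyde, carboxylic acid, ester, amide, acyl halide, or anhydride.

CO: ketone, 1 C=O (running total 1).
CH(OCOCH3): ester, 1 C=O (running total 2).
CH(COOH): carboxylic acid, 1 C=O (running total 3).
CH(OCOCH3): ester, 1 C=O (running total 4).
CH(COCH3): ketone, 1 C=O (running total 5).
CH(OCOCH3): ester, 1 C=O (running total 6).

6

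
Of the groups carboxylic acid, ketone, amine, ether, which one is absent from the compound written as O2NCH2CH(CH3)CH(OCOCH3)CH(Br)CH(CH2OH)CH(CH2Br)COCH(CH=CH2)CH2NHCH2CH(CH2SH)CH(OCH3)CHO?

carboxylic acid

ketone: present (CO — –C(=O)– with carbon on both sides → ketone).
ether: present (CH(OCH3) — pendant –OCH3: C–O–C with sp³ C, no adjacent C=O → ether).
amine: present (CH2NHCH2 — C–N–C with sp³ carbons and no adjacent C=O → amine (secondary)).
carboxylic acid: absent. In CH(OCOCH3), the acyl oxygen is bonded to carbon (–O–C), not to H, so this is an ester.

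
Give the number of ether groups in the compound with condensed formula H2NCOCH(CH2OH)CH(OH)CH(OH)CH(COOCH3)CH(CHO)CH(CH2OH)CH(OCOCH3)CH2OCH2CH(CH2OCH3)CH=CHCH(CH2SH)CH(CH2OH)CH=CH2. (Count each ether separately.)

2

Reading the structure from left to right:
  H2NCO: –C(=O)NH2: carbonyl C bonded to C and to N → amide (the N is not a separate amine).
  CH(CH2OH): pendant –CH2OH on an sp³ backbone C → alcohol.
  CH(OH): –OH on an sp³ carbon → alcohol (secondary).
  CH(OH): –OH on an sp³ carbon → alcohol (secondary).
  CH(COOCH3): pendant –COOCH3: carbonyl C bonded to C and –OCH3 → ester.
  CH(CHO): pendant –CHO: carbonyl C bonded to C and H → aldehyde.
  CH(CH2OH): pendant –CH2OH on an sp³ backbone C → alcohol.
  CH(OCOCH3): pendant –OC(=O)CH3: an acyloxy group → ester.
  CH2OCH2: C–O–C with sp³ carbons on both sides and no adjacent C=O → ether.
  CH(CH2OCH3): pendant –CH2OCH3: C–O–C linkage → ether.
  CH=CH: C=C double bond → alkene.
  CH(CH2SH): pendant –CH2SH → thiol.
  CH(CH2OH): pendant –CH2OH on an sp³ backbone C → alcohol.
  CH=CH2: C=C double bond → alkene.
Ether appears at: CH2OCH2, CH(CH2OCH3) → 2.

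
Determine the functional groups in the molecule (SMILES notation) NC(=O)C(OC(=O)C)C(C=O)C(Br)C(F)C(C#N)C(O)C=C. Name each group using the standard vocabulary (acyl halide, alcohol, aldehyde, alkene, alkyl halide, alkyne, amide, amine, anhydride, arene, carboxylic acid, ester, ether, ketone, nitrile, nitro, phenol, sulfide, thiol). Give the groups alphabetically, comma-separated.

Working along the chain:
  H2NCO: –C(=O)NH2: carbonyl C bonded to C and to N → amide (the N is not a separate amine).
  CH(OCOCH3): pendant –OC(=O)CH3: an acyloxy group → ester.
  CH(CHO): pendant –CHO: carbonyl C bonded to C and H → aldehyde.
  CH(Br): halogen on an sp³ carbon → alkyl halide.
  CH(F): halogen on an sp³ carbon → alkyl halide.
  CH(CN): pendant –C≡N: nitrile.
  CH(OH): –OH on an sp³ carbon → alcohol (secondary).
  CH=CH2: C=C double bond → alkene.

alcohol, aldehyde, alkene, alkyl halide, amide, ester, nitrile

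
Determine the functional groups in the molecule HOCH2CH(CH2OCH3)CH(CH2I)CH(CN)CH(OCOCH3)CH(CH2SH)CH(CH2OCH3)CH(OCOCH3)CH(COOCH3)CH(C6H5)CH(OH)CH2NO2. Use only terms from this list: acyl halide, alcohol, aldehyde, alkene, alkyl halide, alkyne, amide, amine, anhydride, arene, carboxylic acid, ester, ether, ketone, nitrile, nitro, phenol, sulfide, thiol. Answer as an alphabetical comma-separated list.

alcohol, alkyl halide, arene, ester, ether, nitrile, nitro, thiol

HO– on an sp³ carbon → alcohol.
pendant –CH2OCH3: C–O–C linkage → ether.
pendant –CH2X: halogen on sp³ carbon → alkyl halide.
pendant –C≡N: nitrile.
pendant –OC(=O)CH3: an acyloxy group → ester.
pendant –CH2SH → thiol.
pendant –CH2OCH3: C–O–C linkage → ether.
pendant –OC(=O)CH3: an acyloxy group → ester.
pendant –COOCH3: carbonyl C bonded to C and –OCH3 → ester.
pendant –C6H5: benzene ring → arene.
–OH on an sp³ carbon → alcohol (secondary).
–NO2 on carbon → nitro group.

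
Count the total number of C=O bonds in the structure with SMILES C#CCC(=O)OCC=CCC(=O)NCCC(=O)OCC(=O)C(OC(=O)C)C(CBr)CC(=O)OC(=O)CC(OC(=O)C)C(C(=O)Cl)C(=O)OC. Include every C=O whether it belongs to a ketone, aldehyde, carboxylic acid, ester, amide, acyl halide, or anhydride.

CH2COOCH2: ester, 1 C=O (running total 1).
CH2CONHCH2: amide, 1 C=O (running total 2).
CH2COOCH2: ester, 1 C=O (running total 3).
CO: ketone, 1 C=O (running total 4).
CH(OCOCH3): ester, 1 C=O (running total 5).
CH2CO-O-COCH2: anhydride, 2 C=O (running total 7).
CH(OCOCH3): ester, 1 C=O (running total 8).
CH(COCl): acyl halide, 1 C=O (running total 9).
COOCH3: ester, 1 C=O (running total 10).

10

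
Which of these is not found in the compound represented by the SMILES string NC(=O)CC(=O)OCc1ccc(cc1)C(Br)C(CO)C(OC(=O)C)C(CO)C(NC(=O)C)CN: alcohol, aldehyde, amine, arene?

aldehyde

amine: present (CH2NH2 — –NH2 on an sp³ carbon with no adjacent C=O → amine).
arene: present (C6H4 — para-disubstituted benzene ring → arene).
alcohol: present (CH(CH2OH) — pendant –CH2OH on an sp³ backbone C → alcohol).
aldehyde: no segment matches this pattern.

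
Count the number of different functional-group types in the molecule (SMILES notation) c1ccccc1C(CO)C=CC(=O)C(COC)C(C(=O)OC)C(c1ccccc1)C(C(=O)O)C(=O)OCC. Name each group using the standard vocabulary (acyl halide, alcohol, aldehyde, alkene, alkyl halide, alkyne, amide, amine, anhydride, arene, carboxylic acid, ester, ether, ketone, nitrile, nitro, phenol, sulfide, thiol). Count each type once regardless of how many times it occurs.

C6H5– phenyl ring → arene.
pendant –CH2OH on an sp³ backbone C → alcohol.
C=C double bond → alkene.
–C(=O)– with carbon on both sides → ketone.
pendant –CH2OCH3: C–O–C linkage → ether.
pendant –COOCH3: carbonyl C bonded to C and –OCH3 → ester.
pendant –C6H5: benzene ring → arene.
pendant –COOH: carbonyl C bonded to C and –OH → carboxylic acid.
–C(=O)OCH2CH3: carbonyl C bonded to C and to –OEt → ester.
Distinct types present: alcohol, alkene, arene, carboxylic acid, ester, ether, ketone.

7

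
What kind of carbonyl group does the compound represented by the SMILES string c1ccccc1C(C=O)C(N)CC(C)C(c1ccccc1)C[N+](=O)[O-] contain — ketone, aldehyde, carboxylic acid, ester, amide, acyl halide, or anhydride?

The carbonyl is in the CH(CHO) segment: pendant –CHO: carbonyl C bonded to C and H → aldehyde.

aldehyde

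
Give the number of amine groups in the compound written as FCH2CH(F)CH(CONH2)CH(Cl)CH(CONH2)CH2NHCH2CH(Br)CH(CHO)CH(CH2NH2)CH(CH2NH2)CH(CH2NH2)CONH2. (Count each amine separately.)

4

halogen on an sp³ carbon → alkyl halide.
halogen on an sp³ carbon → alkyl halide.
pendant –CONH2: carbonyl C bonded to C and N → amide.
halogen on an sp³ carbon → alkyl halide.
pendant –CONH2: carbonyl C bonded to C and N → amide.
C–N–C with sp³ carbons and no adjacent C=O → amine (secondary).
halogen on an sp³ carbon → alkyl halide.
pendant –CHO: carbonyl C bonded to C and H → aldehyde.
pendant –CH2NH2: N on sp³ C, no adjacent C=O → amine.
pendant –CH2NH2: N on sp³ C, no adjacent C=O → amine.
pendant –CH2NH2: N on sp³ C, no adjacent C=O → amine.
–C(=O)NH2: carbonyl C bonded to C and to N → amide (the N is not a separate amine).
Amine appears at: CH2NHCH2, CH(CH2NH2), CH(CH2NH2), CH(CH2NH2) → 4.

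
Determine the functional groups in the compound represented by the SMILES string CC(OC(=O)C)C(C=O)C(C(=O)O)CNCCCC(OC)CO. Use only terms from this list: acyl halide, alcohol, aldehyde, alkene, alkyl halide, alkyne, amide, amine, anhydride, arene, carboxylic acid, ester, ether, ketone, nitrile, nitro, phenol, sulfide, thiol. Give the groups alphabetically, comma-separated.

Reading the structure from left to right:
  CH(OCOCH3): pendant –OC(=O)CH3: an acyloxy group → ester.
  CH(CHO): pendant –CHO: carbonyl C bonded to C and H → aldehyde.
  CH(COOH): pendant –COOH: carbonyl C bonded to C and –OH → carboxylic acid.
  CH2NHCH2: C–N–C with sp³ carbons and no adjacent C=O → amine (secondary).
  CH(OCH3): pendant –OCH3: C–O–C with sp³ C, no adjacent C=O → ether.
  CH2OH: –OH on an sp³ carbon → alcohol.

alcohol, aldehyde, amine, carboxylic acid, ester, ether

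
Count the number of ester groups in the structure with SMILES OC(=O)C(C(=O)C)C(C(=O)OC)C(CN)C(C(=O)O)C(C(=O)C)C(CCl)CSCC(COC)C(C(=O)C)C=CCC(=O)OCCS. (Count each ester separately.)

–COOH: carbonyl C bonded to –OH and C → carboxylic acid (the –OH is not a separate alcohol).
pendant –COCH3: carbonyl C bonded to two carbons → ketone.
pendant –COOCH3: carbonyl C bonded to C and –OCH3 → ester.
pendant –CH2NH2: N on sp³ C, no adjacent C=O → amine.
pendant –COOH: carbonyl C bonded to C and –OH → carboxylic acid.
pendant –COCH3: carbonyl C bonded to two carbons → ketone.
pendant –CH2X: halogen on sp³ carbon → alkyl halide.
C–S–C linkage → sulfide (thioether).
pendant –CH2OCH3: C–O–C linkage → ether.
pendant –COCH3: carbonyl C bonded to two carbons → ketone.
C=C double bond → alkene.
–C(=O)–O–C with C on the carbonyl side → ester.
–SH on an sp³ carbon → thiol.
Ester appears at: CH(COOCH3), CH2COOCH2 → 2.

2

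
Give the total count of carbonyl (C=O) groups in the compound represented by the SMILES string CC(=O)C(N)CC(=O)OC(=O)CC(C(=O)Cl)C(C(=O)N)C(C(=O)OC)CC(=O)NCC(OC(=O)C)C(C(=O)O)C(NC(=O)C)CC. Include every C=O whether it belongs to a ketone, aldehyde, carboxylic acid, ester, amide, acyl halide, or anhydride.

10

CO: ketone, 1 C=O (running total 1).
CH2CO-O-COCH2: anhydride, 2 C=O (running total 3).
CH(COCl): acyl halide, 1 C=O (running total 4).
CH(CONH2): amide, 1 C=O (running total 5).
CH(COOCH3): ester, 1 C=O (running total 6).
CH2CONHCH2: amide, 1 C=O (running total 7).
CH(OCOCH3): ester, 1 C=O (running total 8).
CH(COOH): carboxylic acid, 1 C=O (running total 9).
CH(NHCOCH3): amide, 1 C=O (running total 10).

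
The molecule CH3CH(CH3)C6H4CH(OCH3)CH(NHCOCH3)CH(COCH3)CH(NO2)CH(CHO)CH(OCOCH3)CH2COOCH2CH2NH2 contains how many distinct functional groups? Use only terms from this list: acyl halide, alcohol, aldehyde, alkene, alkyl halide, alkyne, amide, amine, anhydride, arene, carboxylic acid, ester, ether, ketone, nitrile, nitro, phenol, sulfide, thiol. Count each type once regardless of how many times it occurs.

Taking each segment in turn:
  C6H4: para-disubstituted benzene ring → arene.
  CH(OCH3): pendant –OCH3: C–O–C with sp³ C, no adjacent C=O → ether.
  CH(NHCOCH3): pendant –NHC(=O)CH3: N bonded to a carbonyl → amide (not amine).
  CH(COCH3): pendant –COCH3: carbonyl C bonded to two carbons → ketone.
  CH(NO2): –NO2 on an sp³ carbon → nitro (the N=O is not a carbonyl).
  CH(CHO): pendant –CHO: carbonyl C bonded to C and H → aldehyde.
  CH(OCOCH3): pendant –OC(=O)CH3: an acyloxy group → ester.
  CH2COOCH2: –C(=O)–O–C with C on the carbonyl side → ester.
  CH2NH2: –NH2 on an sp³ carbon with no adjacent C=O → amine.
Distinct types present: aldehyde, amide, amine, arene, ester, ether, ketone, nitro.

8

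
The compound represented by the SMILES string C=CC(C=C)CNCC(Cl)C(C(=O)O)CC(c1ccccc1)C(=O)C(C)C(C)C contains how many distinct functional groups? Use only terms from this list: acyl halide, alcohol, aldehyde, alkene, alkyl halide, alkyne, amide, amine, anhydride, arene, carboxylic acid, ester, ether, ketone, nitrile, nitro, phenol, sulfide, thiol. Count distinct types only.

6

C=C double bond → alkene.
pendant –CH=CH2: C=C double bond → alkene.
C–N–C with sp³ carbons and no adjacent C=O → amine (secondary).
halogen on an sp³ carbon → alkyl halide.
pendant –COOH: carbonyl C bonded to C and –OH → carboxylic acid.
pendant –C6H5: benzene ring → arene.
–C(=O)– with carbon on both sides → ketone.
Distinct types present: alkene, alkyl halide, amine, arene, carboxylic acid, ketone.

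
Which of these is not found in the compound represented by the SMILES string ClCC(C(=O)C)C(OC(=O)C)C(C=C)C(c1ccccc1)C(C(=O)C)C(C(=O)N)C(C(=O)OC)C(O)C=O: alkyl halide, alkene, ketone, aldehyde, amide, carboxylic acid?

ketone: present (CH(COCH3) — pendant –COCH3: carbonyl C bonded to two carbons → ketone).
alkyl halide: present (ClCH2 — halogen on an sp³ carbon → alkyl halide).
alkene: present (CH(CH=CH2) — pendant –CH=CH2: C=C double bond → alkene).
amide: present (CH(CONH2) — pendant –CONH2: carbonyl C bonded to C and N → amide).
aldehyde: present (CHO — terminal –CHO: carbonyl C bonded to H and C → aldehyde).
carboxylic acid: absent. In each of CH(OCOCH3) and CH(COOCH3), the acyl oxygen is bonded to carbon (–O–C), not to H, so this is an ester. In CH(CONH2), the carbonyl is bonded to nitrogen, not to –OH; that is an amide.

carboxylic acid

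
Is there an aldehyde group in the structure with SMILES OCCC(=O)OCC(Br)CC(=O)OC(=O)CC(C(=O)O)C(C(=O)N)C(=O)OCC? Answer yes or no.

no

Taking each segment in turn:
  HOCH2: HO– on an sp³ carbon → alcohol.
  CH2COOCH2: –C(=O)–O–C with C on the carbonyl side → ester.
  CH(Br): halogen on an sp³ carbon → alkyl halide.
  CH2CO-O-COCH2: two acyl groups sharing one oxygen, –C(=O)–O–C(=O)– → anhydride.
  CH(COOH): pendant –COOH: carbonyl C bonded to C and –OH → carboxylic acid.
  CH(CONH2): pendant –CONH2: carbonyl C bonded to C and N → amide.
  COOCH2CH3: –C(=O)OCH2CH3: carbonyl C bonded to C and to –OEt → ester.
In CH(COOH), the carbonyl carbon bears –OH, not –H, so it is a carboxylic acid.
The groups actually present are: alcohol, alkyl halide, amide, anhydride, carboxylic acid, ester.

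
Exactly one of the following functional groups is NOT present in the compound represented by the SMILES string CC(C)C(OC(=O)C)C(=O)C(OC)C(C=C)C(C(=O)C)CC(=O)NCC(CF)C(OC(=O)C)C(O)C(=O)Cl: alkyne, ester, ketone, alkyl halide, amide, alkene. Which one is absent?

alkyne

amide: present (CH2CONHCH2 — –C(=O)–N– linkage → amide (the N is not an amine)).
ester: present (CH(OCOCH3) — pendant –OC(=O)CH3: an acyloxy group → ester).
alkene: present (CH(CH=CH2) — pendant –CH=CH2: C=C double bond → alkene).
ketone: present (CO — –C(=O)– with carbon on both sides → ketone).
alkyl halide: present (CH(CH2F) — pendant –CH2X: halogen on sp³ carbon → alkyl halide).
alkyne: no segment matches this pattern.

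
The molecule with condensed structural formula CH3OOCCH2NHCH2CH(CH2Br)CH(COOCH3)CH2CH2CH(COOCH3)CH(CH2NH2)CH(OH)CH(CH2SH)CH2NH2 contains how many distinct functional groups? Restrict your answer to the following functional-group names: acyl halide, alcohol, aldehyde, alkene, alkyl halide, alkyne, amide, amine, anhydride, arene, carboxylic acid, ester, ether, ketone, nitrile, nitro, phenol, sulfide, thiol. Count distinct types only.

5

Working along the chain:
  CH3OOC: CH3O–C(=O)–: carbonyl C bonded to C and to –OCH3 → ester (not ketone + ether).
  CH2NHCH2: C–N–C with sp³ carbons and no adjacent C=O → amine (secondary).
  CH(CH2Br): pendant –CH2X: halogen on sp³ carbon → alkyl halide.
  CH(COOCH3): pendant –COOCH3: carbonyl C bonded to C and –OCH3 → ester.
  CH(COOCH3): pendant –COOCH3: carbonyl C bonded to C and –OCH3 → ester.
  CH(CH2NH2): pendant –CH2NH2: N on sp³ C, no adjacent C=O → amine.
  CH(OH): –OH on an sp³ carbon → alcohol (secondary).
  CH(CH2SH): pendant –CH2SH → thiol.
  CH2NH2: –NH2 on an sp³ carbon with no adjacent C=O → amine.
Distinct types present: alcohol, alkyl halide, amine, ester, thiol.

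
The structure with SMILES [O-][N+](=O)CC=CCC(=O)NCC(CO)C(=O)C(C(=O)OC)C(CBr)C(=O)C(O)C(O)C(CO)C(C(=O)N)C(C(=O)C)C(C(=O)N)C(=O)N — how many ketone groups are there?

3

Taking each segment in turn:
  O2NCH2: –NO2 on carbon → nitro group.
  CH=CH: C=C double bond → alkene.
  CH2CONHCH2: –C(=O)–N– linkage → amide (the N is not an amine).
  CH(CH2OH): pendant –CH2OH on an sp³ backbone C → alcohol.
  CO: –C(=O)– with carbon on both sides → ketone.
  CH(COOCH3): pendant –COOCH3: carbonyl C bonded to C and –OCH3 → ester.
  CH(CH2Br): pendant –CH2X: halogen on sp³ carbon → alkyl halide.
  CO: –C(=O)– with carbon on both sides → ketone.
  CH(OH): –OH on an sp³ carbon → alcohol (secondary).
  CH(OH): –OH on an sp³ carbon → alcohol (secondary).
  CH(CH2OH): pendant –CH2OH on an sp³ backbone C → alcohol.
  CH(CONH2): pendant –CONH2: carbonyl C bonded to C and N → amide.
  CH(COCH3): pendant –COCH3: carbonyl C bonded to two carbons → ketone.
  CH(CONH2): pendant –CONH2: carbonyl C bonded to C and N → amide.
  CONH2: –C(=O)NH2: carbonyl C bonded to C and to N → amide (the N is not a separate amine).
Ketone appears at: CO, CO, CH(COCH3) → 3.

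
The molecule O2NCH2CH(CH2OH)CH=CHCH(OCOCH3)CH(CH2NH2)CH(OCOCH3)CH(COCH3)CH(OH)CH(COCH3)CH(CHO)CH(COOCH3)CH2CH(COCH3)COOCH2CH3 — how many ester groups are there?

4

Reading the structure from left to right:
  O2NCH2: –NO2 on carbon → nitro group.
  CH(CH2OH): pendant –CH2OH on an sp³ backbone C → alcohol.
  CH=CH: C=C double bond → alkene.
  CH(OCOCH3): pendant –OC(=O)CH3: an acyloxy group → ester.
  CH(CH2NH2): pendant –CH2NH2: N on sp³ C, no adjacent C=O → amine.
  CH(OCOCH3): pendant –OC(=O)CH3: an acyloxy group → ester.
  CH(COCH3): pendant –COCH3: carbonyl C bonded to two carbons → ketone.
  CH(OH): –OH on an sp³ carbon → alcohol (secondary).
  CH(COCH3): pendant –COCH3: carbonyl C bonded to two carbons → ketone.
  CH(CHO): pendant –CHO: carbonyl C bonded to C and H → aldehyde.
  CH(COOCH3): pendant –COOCH3: carbonyl C bonded to C and –OCH3 → ester.
  CH(COCH3): pendant –COCH3: carbonyl C bonded to two carbons → ketone.
  COOCH2CH3: –C(=O)OCH2CH3: carbonyl C bonded to C and to –OEt → ester.
Ester appears at: CH(OCOCH3), CH(OCOCH3), CH(COOCH3), COOCH2CH3 → 4.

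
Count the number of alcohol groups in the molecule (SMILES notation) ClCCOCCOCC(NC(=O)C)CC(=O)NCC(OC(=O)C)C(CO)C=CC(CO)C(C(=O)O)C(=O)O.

halogen on an sp³ carbon → alkyl halide.
C–O–C with sp³ carbons on both sides and no adjacent C=O → ether.
C–O–C with sp³ carbons on both sides and no adjacent C=O → ether.
pendant –NHC(=O)CH3: N bonded to a carbonyl → amide (not amine).
–C(=O)–N– linkage → amide (the N is not an amine).
pendant –OC(=O)CH3: an acyloxy group → ester.
pendant –CH2OH on an sp³ backbone C → alcohol.
C=C double bond → alkene.
pendant –CH2OH on an sp³ backbone C → alcohol.
pendant –COOH: carbonyl C bonded to C and –OH → carboxylic acid.
–COOH: carbonyl C bonded to –OH and C → carboxylic acid (the –OH is not a separate alcohol).
Alcohol appears at: CH(CH2OH), CH(CH2OH) → 2.

2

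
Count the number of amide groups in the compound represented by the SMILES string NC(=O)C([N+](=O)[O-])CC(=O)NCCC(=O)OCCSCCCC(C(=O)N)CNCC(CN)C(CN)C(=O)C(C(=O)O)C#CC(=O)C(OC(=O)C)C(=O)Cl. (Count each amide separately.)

3

–C(=O)NH2: carbonyl C bonded to C and to N → amide (the N is not a separate amine).
–NO2 on an sp³ carbon → nitro (the N=O is not a carbonyl).
–C(=O)–N– linkage → amide (the N is not an amine).
–C(=O)–O–C with C on the carbonyl side → ester.
C–S–C linkage → sulfide (thioether).
pendant –CONH2: carbonyl C bonded to C and N → amide.
C–N–C with sp³ carbons and no adjacent C=O → amine (secondary).
pendant –CH2NH2: N on sp³ C, no adjacent C=O → amine.
pendant –CH2NH2: N on sp³ C, no adjacent C=O → amine.
–C(=O)– with carbon on both sides → ketone.
pendant –COOH: carbonyl C bonded to C and –OH → carboxylic acid.
C≡C triple bond → alkyne.
–C(=O)– with carbon on both sides → ketone.
pendant –OC(=O)CH3: an acyloxy group → ester.
–C(=O)Cl: carbonyl C bonded to C and to a halogen → acyl halide (not alkyl halide).
Amide appears at: H2NCO, CH2CONHCH2, CH(CONH2) → 3.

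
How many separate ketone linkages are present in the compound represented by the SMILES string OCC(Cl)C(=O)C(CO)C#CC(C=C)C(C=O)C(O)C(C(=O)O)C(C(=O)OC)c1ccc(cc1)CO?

Taking each segment in turn:
  HOCH2: HO– on an sp³ carbon → alcohol.
  CH(Cl): halogen on an sp³ carbon → alkyl halide.
  CO: –C(=O)– with carbon on both sides → ketone.
  CH(CH2OH): pendant –CH2OH on an sp³ backbone C → alcohol.
  C≡C: C≡C triple bond → alkyne.
  CH(CH=CH2): pendant –CH=CH2: C=C double bond → alkene.
  CH(CHO): pendant –CHO: carbonyl C bonded to C and H → aldehyde.
  CH(OH): –OH on an sp³ carbon → alcohol (secondary).
  CH(COOH): pendant –COOH: carbonyl C bonded to C and –OH → carboxylic acid.
  CH(COOCH3): pendant –COOCH3: carbonyl C bonded to C and –OCH3 → ester.
  C6H4: para-disubstituted benzene ring → arene.
  CH2OH: –OH on an sp³ carbon → alcohol.
Ketone appears at: CO → 1.

1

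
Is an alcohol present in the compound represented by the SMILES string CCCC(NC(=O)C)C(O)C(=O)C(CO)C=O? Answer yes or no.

yes

Reading the structure from left to right:
  CH(NHCOCH3): pendant –NHC(=O)CH3: N bonded to a carbonyl → amide (not amine).
  CH(OH): –OH on an sp³ carbon → alcohol (secondary).
  CO: –C(=O)– with carbon on both sides → ketone.
  CH(CH2OH): pendant –CH2OH on an sp³ backbone C → alcohol.
  CHO: terminal –CHO: carbonyl C bonded to H and C → aldehyde.
The CH(OH) segment supplies the alcohol: –OH on an sp³ carbon → alcohol (secondary).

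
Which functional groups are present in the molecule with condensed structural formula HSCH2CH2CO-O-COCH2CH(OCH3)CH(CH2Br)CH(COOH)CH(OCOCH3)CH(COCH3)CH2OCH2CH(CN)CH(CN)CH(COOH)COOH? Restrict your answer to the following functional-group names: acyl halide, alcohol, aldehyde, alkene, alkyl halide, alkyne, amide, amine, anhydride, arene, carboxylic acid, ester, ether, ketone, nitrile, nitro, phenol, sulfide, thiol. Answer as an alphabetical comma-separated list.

alkyl halide, anhydride, carboxylic acid, ester, ether, ketone, nitrile, thiol

Reading the structure from left to right:
  HSCH2: –SH on an sp³ carbon → thiol.
  CH2CO-O-COCH2: two acyl groups sharing one oxygen, –C(=O)–O–C(=O)– → anhydride.
  CH(OCH3): pendant –OCH3: C–O–C with sp³ C, no adjacent C=O → ether.
  CH(CH2Br): pendant –CH2X: halogen on sp³ carbon → alkyl halide.
  CH(COOH): pendant –COOH: carbonyl C bonded to C and –OH → carboxylic acid.
  CH(OCOCH3): pendant –OC(=O)CH3: an acyloxy group → ester.
  CH(COCH3): pendant –COCH3: carbonyl C bonded to two carbons → ketone.
  CH2OCH2: C–O–C with sp³ carbons on both sides and no adjacent C=O → ether.
  CH(CN): pendant –C≡N: nitrile.
  CH(CN): pendant –C≡N: nitrile.
  CH(COOH): pendant –COOH: carbonyl C bonded to C and –OH → carboxylic acid.
  COOH: –COOH: carbonyl C bonded to –OH and C → carboxylic acid (the –OH is not a separate alcohol).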